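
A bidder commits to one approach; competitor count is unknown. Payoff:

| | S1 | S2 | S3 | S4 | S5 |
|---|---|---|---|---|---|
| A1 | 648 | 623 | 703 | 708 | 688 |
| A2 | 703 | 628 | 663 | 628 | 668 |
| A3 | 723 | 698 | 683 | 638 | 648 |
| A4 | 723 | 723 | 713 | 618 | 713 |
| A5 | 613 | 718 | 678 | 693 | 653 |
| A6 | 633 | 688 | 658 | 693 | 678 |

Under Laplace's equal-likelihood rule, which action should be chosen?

A4

Row averages: A1=674, A2=658, A3=678, A4=698, A5=671, A6=670
Highest average = 698 → A4.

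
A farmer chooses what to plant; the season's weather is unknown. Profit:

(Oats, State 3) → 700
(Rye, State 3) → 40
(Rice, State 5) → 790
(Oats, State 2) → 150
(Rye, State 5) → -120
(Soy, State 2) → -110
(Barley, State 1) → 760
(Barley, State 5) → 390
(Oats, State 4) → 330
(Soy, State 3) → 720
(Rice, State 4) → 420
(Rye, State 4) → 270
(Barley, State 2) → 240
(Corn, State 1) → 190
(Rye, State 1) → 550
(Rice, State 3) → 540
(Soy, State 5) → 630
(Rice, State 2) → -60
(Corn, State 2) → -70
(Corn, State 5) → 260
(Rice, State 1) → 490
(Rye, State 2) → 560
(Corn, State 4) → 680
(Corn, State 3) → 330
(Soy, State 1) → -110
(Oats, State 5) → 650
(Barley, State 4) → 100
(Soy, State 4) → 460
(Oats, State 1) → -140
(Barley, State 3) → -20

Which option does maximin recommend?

Row minima: Soy=-110, Corn=-70, Barley=-20, Oats=-140, Rice=-60, Rye=-120
Best worst-case = -20 → Barley.

Barley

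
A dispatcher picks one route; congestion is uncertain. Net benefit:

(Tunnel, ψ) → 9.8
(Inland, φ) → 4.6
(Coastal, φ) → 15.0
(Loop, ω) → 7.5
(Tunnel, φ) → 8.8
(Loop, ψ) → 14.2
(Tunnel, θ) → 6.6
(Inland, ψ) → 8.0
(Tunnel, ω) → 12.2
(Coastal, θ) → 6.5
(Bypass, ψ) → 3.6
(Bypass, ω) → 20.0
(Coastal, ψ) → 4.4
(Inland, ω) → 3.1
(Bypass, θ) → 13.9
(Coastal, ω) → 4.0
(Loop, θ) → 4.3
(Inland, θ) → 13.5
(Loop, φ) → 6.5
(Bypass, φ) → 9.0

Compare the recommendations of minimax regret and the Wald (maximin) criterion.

minimax regret → Tunnel; maximin → Tunnel (agree)

Column bests: θ=13.9, φ=15.0, ψ=14.2, ω=20.0.
Coastal regrets: 7.4, 0.0, 9.8, 16.0 → max 16.0
Bypass regrets: 0.0, 6.0, 10.6, 0.0 → max 10.6
Inland regrets: 0.4, 10.4, 6.2, 16.9 → max 16.9
Loop regrets: 9.6, 8.5, 0.0, 12.5 → max 12.5
Tunnel regrets: 7.3, 6.2, 4.4, 7.8 → max 7.8
Smallest max regret = 7.8 → Tunnel.
Row minima: Coastal=4.0, Bypass=3.6, Inland=3.1, Loop=4.3, Tunnel=6.6
Best worst-case = 6.6 → Tunnel.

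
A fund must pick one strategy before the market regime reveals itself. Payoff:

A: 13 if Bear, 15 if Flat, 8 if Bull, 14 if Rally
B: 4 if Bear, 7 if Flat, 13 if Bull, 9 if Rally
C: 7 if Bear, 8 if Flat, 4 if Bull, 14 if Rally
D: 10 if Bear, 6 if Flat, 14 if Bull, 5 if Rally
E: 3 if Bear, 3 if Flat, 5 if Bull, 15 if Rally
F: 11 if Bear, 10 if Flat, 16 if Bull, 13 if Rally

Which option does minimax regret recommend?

Column bests: Bear=13, Flat=15, Bull=16, Rally=15.
A regrets: 0, 0, 8, 1 → max 8
B regrets: 9, 8, 3, 6 → max 9
C regrets: 6, 7, 12, 1 → max 12
D regrets: 3, 9, 2, 10 → max 10
E regrets: 10, 12, 11, 0 → max 12
F regrets: 2, 5, 0, 2 → max 5
Smallest max regret = 5 → F.

F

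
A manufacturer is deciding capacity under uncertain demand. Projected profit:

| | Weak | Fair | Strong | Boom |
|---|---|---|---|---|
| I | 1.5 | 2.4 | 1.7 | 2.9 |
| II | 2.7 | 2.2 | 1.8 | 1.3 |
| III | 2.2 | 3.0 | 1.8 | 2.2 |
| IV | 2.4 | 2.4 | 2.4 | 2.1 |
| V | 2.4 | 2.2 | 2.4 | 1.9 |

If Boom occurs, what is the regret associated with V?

Best payoff under Boom is 2.9.
Regret = 2.9 − 1.9 = 1.0.

1.0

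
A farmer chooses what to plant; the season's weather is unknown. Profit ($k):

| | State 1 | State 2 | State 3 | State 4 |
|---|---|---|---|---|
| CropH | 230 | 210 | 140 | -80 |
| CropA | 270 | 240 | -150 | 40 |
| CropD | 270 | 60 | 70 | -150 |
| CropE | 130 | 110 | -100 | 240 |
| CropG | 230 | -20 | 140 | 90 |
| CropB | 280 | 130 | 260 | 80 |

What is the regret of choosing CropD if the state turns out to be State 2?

Best payoff under State 2 is 240.
Regret = 240 − 60 = 180.

180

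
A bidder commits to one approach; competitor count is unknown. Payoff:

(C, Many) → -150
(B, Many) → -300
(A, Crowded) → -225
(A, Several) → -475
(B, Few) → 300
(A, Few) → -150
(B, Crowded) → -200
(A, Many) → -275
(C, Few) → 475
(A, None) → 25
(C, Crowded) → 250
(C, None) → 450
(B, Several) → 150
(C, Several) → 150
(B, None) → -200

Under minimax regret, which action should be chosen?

C

Column bests: None=450, Few=475, Several=150, Many=-150, Crowded=250.
A regrets: 425, 625, 625, 125, 475 → max 625
B regrets: 650, 175, 0, 150, 450 → max 650
C regrets: 0, 0, 0, 0, 0 → max 0
Smallest max regret = 0 → C.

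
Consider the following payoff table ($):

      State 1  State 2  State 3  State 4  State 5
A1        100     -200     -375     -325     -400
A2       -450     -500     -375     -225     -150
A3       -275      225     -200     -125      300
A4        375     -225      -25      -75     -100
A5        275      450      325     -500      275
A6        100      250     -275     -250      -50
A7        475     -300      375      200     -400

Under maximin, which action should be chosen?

A4

Row minima: A1=-400, A2=-500, A3=-275, A4=-225, A5=-500, A6=-275, A7=-400
Best worst-case = -225 → A4.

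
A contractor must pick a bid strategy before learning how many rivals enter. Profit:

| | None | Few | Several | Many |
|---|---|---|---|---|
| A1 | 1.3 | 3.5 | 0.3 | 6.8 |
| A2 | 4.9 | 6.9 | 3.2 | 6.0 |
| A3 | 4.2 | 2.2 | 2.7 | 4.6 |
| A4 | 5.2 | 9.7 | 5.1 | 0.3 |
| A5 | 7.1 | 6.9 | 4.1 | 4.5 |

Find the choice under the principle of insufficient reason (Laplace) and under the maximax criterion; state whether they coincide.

laplace → A5; maximax → A4 (disagree)

Row averages: A1=2.975, A2=5.25, A3=3.425, A4=5.075, A5=5.65
Highest average = 5.65 → A5.
Row maxima: A1=6.8, A2=6.9, A3=4.6, A4=9.7, A5=7.1
Best best-case = 9.7 → A4.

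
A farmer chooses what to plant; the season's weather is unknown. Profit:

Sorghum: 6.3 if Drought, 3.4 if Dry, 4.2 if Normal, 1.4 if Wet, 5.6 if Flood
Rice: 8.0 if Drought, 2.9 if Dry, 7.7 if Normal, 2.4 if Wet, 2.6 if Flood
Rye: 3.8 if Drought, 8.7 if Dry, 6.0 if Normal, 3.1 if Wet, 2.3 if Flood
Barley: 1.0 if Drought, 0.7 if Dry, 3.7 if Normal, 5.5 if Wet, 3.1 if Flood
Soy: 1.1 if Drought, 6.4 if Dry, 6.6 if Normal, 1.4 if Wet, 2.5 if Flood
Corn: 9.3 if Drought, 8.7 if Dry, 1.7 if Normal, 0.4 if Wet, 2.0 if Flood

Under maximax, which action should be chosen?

Row maxima: Sorghum=6.3, Rice=8.0, Rye=8.7, Barley=5.5, Soy=6.6, Corn=9.3
Best best-case = 9.3 → Corn.

Corn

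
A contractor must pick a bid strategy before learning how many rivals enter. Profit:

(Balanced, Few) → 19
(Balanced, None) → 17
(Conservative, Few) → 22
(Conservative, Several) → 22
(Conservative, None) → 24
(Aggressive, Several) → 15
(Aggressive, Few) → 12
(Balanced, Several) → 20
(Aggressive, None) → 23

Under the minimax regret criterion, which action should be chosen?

Column bests: None=24, Few=22, Several=22.
Conservative regrets: 0, 0, 0 → max 0
Balanced regrets: 7, 3, 2 → max 7
Aggressive regrets: 1, 10, 7 → max 10
Smallest max regret = 0 → Conservative.

Conservative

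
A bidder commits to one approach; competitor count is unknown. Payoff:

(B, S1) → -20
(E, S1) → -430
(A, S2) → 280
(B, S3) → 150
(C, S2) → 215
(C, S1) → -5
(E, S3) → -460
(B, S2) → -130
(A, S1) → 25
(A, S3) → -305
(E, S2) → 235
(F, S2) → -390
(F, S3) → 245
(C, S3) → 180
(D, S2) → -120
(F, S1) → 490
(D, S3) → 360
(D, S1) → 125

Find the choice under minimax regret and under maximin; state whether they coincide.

Column bests: S1=490, S2=280, S3=360.
A regrets: 465, 0, 665 → max 665
B regrets: 510, 410, 210 → max 510
C regrets: 495, 65, 180 → max 495
D regrets: 365, 400, 0 → max 400
E regrets: 920, 45, 820 → max 920
F regrets: 0, 670, 115 → max 670
Smallest max regret = 400 → D.
Row minima: A=-305, B=-130, C=-5, D=-120, E=-460, F=-390
Best worst-case = -5 → C.

minimax regret → D; maximin → C (disagree)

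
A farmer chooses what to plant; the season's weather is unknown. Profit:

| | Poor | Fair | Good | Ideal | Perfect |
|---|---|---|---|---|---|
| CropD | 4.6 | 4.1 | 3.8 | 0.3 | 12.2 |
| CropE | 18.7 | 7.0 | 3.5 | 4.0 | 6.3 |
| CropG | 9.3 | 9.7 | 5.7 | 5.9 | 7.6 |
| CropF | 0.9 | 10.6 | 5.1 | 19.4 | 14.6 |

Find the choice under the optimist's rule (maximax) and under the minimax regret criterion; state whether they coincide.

Row maxima: CropD=12.2, CropE=18.7, CropG=9.7, CropF=19.4
Best best-case = 19.4 → CropF.
Column bests: Poor=18.7, Fair=10.6, Good=5.7, Ideal=19.4, Perfect=14.6.
CropD regrets: 14.1, 6.5, 1.9, 19.1, 2.4 → max 19.1
CropE regrets: 0.0, 3.6, 2.2, 15.4, 8.3 → max 15.4
CropG regrets: 9.4, 0.9, 0.0, 13.5, 7.0 → max 13.5
CropF regrets: 17.8, 0.0, 0.6, 0.0, 0.0 → max 17.8
Smallest max regret = 13.5 → CropG.

maximax → CropF; minimax regret → CropG (disagree)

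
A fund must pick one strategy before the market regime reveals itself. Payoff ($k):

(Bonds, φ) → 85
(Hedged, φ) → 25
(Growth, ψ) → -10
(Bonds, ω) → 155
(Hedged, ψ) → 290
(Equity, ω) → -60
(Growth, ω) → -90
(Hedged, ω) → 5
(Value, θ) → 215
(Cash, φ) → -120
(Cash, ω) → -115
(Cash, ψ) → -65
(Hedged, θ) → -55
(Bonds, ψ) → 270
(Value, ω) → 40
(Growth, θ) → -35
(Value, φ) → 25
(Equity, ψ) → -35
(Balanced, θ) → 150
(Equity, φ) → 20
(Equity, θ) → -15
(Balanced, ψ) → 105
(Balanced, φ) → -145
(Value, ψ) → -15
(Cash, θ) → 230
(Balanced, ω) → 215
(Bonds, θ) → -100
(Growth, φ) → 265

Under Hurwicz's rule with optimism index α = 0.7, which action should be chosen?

Hedged

Value: 0.7·215 + 0.3·(-15) = 146
Balanced: 0.7·215 + 0.3·(-145) = 107
Bonds: 0.7·270 + 0.3·(-100) = 159
Hedged: 0.7·290 + 0.3·(-55) = 186.5
Equity: 0.7·20 + 0.3·(-60) = -4
Cash: 0.7·230 + 0.3·(-120) = 125
Growth: 0.7·265 + 0.3·(-90) = 158.5
Highest Hurwicz score = 186.5 → Hedged.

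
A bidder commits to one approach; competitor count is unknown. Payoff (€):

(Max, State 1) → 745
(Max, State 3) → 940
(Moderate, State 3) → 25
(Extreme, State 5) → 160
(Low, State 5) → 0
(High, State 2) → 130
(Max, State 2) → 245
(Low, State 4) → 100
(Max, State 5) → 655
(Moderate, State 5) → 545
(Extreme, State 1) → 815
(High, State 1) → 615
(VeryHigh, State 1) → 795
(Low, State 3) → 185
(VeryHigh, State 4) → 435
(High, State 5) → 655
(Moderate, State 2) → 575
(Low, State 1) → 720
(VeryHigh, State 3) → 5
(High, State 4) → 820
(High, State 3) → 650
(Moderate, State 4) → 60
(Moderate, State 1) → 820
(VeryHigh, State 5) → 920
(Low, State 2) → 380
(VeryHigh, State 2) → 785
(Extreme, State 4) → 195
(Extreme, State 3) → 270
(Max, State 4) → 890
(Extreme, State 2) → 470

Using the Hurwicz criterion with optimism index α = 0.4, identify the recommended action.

Low: 0.4·720 + 0.6·0 = 288
Moderate: 0.4·820 + 0.6·25 = 343
High: 0.4·820 + 0.6·130 = 406
VeryHigh: 0.4·920 + 0.6·5 = 371
Extreme: 0.4·815 + 0.6·160 = 422
Max: 0.4·940 + 0.6·245 = 523
Highest Hurwicz score = 523 → Max.

Max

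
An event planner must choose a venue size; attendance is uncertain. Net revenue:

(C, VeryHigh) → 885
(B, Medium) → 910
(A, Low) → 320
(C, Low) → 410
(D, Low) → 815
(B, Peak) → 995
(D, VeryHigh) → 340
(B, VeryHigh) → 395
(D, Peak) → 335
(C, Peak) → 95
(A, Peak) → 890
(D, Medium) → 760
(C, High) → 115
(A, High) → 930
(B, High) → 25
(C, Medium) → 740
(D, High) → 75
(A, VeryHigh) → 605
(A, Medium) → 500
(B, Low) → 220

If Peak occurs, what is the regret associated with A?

Best payoff under Peak is 995.
Regret = 995 − 890 = 105.

105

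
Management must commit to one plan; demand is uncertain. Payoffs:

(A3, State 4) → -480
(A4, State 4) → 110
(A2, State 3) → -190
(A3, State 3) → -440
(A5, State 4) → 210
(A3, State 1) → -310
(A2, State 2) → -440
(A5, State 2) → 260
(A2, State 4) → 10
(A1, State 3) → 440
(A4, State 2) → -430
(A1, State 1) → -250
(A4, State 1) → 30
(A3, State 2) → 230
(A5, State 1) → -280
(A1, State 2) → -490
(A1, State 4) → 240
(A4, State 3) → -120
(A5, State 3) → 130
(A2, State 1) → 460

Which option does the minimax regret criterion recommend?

Column bests: State 1=460, State 2=260, State 3=440, State 4=240.
A1 regrets: 710, 750, 0, 0 → max 750
A2 regrets: 0, 700, 630, 230 → max 700
A3 regrets: 770, 30, 880, 720 → max 880
A4 regrets: 430, 690, 560, 130 → max 690
A5 regrets: 740, 0, 310, 30 → max 740
Smallest max regret = 690 → A4.

A4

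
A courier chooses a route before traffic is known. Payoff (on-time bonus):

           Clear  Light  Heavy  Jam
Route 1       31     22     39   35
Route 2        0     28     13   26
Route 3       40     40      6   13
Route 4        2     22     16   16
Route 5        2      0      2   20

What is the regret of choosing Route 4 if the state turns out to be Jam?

19

Best payoff under Jam is 35.
Regret = 35 − 16 = 19.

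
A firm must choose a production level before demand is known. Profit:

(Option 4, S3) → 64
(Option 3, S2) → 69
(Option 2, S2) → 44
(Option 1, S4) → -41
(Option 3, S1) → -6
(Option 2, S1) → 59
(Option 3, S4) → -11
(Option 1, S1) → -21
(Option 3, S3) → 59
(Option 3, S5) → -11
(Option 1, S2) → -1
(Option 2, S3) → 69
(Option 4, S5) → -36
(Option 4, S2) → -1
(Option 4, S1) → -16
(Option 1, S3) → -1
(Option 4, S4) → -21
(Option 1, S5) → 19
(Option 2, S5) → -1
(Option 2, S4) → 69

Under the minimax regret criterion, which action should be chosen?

Option 2

Column bests: S1=59, S2=69, S3=69, S4=69, S5=19.
Option 1 regrets: 80, 70, 70, 110, 0 → max 110
Option 2 regrets: 0, 25, 0, 0, 20 → max 25
Option 3 regrets: 65, 0, 10, 80, 30 → max 80
Option 4 regrets: 75, 70, 5, 90, 55 → max 90
Smallest max regret = 25 → Option 2.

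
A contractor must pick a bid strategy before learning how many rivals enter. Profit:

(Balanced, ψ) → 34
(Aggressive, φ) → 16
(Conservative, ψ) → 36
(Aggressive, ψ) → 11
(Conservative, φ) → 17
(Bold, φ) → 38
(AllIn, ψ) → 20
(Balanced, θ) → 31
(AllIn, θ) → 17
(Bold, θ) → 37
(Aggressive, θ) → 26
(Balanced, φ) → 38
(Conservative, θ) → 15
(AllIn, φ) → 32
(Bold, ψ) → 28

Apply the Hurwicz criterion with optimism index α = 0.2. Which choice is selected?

Conservative: 0.2·36 + 0.8·15 = 19.2
Balanced: 0.2·38 + 0.8·31 = 32.4
Aggressive: 0.2·26 + 0.8·11 = 14
Bold: 0.2·38 + 0.8·28 = 30
AllIn: 0.2·32 + 0.8·17 = 20
Highest Hurwicz score = 32.4 → Balanced.

Balanced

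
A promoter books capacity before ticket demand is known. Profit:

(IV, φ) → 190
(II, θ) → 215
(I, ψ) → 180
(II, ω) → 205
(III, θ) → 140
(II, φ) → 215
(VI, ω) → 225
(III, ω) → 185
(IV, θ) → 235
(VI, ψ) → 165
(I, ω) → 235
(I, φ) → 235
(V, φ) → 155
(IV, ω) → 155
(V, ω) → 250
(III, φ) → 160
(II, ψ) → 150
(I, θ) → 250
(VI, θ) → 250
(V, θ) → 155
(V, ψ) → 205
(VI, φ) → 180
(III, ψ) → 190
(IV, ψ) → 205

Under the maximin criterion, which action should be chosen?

I

Row minima: I=180, II=150, III=140, IV=155, V=155, VI=165
Best worst-case = 180 → I.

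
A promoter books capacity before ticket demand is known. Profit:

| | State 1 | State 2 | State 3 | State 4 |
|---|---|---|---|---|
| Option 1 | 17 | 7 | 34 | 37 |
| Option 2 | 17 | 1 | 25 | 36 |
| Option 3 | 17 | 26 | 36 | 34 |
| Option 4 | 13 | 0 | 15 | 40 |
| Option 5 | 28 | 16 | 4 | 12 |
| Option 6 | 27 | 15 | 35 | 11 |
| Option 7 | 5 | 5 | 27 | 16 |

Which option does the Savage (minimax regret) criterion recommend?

Option 3

Column bests: State 1=28, State 2=26, State 3=36, State 4=40.
Option 1 regrets: 11, 19, 2, 3 → max 19
Option 2 regrets: 11, 25, 11, 4 → max 25
Option 3 regrets: 11, 0, 0, 6 → max 11
Option 4 regrets: 15, 26, 21, 0 → max 26
Option 5 regrets: 0, 10, 32, 28 → max 32
Option 6 regrets: 1, 11, 1, 29 → max 29
Option 7 regrets: 23, 21, 9, 24 → max 24
Smallest max regret = 11 → Option 3.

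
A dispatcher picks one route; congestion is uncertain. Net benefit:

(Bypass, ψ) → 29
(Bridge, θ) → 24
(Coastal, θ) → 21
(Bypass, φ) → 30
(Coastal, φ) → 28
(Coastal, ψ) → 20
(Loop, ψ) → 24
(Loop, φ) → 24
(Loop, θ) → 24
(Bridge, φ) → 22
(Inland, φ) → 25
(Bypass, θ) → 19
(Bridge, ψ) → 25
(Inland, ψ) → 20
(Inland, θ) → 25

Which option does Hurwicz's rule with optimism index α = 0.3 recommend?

Bypass: 0.3·30 + 0.7·19 = 22.3
Coastal: 0.3·28 + 0.7·20 = 22.4
Bridge: 0.3·25 + 0.7·22 = 22.9
Loop: 0.3·24 + 0.7·24 = 24
Inland: 0.3·25 + 0.7·20 = 21.5
Highest Hurwicz score = 24 → Loop.

Loop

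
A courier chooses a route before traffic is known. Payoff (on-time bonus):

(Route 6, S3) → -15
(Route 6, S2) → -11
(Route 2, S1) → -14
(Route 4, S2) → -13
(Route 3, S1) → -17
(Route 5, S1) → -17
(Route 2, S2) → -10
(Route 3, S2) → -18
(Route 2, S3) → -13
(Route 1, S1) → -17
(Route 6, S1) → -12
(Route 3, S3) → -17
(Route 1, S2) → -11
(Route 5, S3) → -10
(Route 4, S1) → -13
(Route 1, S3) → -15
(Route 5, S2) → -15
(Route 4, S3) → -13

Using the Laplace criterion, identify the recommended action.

Route 2

Row averages: Route 1=-43/3, Route 2=-37/3, Route 3=-52/3, Route 4=-13, Route 5=-14, Route 6=-38/3
Highest average = -37/3 → Route 2.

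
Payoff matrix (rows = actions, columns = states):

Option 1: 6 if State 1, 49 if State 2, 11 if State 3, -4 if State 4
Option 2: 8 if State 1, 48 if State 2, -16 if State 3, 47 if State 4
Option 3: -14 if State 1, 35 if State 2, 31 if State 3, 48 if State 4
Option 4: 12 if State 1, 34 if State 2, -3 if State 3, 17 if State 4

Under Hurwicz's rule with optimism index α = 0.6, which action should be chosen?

Option 1

Option 1: 0.6·49 + 0.4·(-4) = 27.8
Option 2: 0.6·48 + 0.4·(-16) = 22.4
Option 3: 0.6·48 + 0.4·(-14) = 23.2
Option 4: 0.6·34 + 0.4·(-3) = 19.2
Highest Hurwicz score = 27.8 → Option 1.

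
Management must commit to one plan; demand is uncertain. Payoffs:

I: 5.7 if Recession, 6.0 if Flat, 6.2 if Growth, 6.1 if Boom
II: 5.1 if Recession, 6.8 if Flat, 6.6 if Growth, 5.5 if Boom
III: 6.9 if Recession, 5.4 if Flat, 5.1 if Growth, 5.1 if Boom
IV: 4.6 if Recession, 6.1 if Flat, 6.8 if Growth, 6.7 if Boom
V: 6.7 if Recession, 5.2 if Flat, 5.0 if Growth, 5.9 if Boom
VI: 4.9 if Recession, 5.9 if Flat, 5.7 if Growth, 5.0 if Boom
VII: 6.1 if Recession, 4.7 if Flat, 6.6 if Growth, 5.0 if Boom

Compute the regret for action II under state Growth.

0.2

Best payoff under Growth is 6.8.
Regret = 6.8 − 6.6 = 0.2.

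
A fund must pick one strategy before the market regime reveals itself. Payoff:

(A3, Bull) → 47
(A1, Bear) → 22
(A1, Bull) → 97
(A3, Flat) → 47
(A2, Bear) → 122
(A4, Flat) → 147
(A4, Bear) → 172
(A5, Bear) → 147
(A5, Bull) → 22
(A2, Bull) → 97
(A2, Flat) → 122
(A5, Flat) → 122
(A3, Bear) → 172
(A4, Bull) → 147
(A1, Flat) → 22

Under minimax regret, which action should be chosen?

A4

Column bests: Bear=172, Flat=147, Bull=147.
A1 regrets: 150, 125, 50 → max 150
A2 regrets: 50, 25, 50 → max 50
A3 regrets: 0, 100, 100 → max 100
A4 regrets: 0, 0, 0 → max 0
A5 regrets: 25, 25, 125 → max 125
Smallest max regret = 0 → A4.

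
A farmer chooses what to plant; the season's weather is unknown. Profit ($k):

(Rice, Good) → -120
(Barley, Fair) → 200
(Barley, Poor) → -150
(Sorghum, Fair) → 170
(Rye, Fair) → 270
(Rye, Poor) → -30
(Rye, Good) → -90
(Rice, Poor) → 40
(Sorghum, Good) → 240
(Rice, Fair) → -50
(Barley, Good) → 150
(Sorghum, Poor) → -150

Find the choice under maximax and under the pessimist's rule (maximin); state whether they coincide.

maximax → Rye; maximin → Rye (agree)

Row maxima: Rice=40, Sorghum=240, Barley=200, Rye=270
Best best-case = 270 → Rye.
Row minima: Rice=-120, Sorghum=-150, Barley=-150, Rye=-90
Best worst-case = -90 → Rye.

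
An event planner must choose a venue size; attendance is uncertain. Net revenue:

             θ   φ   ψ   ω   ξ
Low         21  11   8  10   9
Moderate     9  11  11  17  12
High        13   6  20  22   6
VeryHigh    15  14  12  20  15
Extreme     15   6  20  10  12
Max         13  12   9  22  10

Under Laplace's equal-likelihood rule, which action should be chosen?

Row averages: Low=11.8, Moderate=12, High=13.4, VeryHigh=15.2, Extreme=12.6, Max=13.2
Highest average = 15.2 → VeryHigh.

VeryHigh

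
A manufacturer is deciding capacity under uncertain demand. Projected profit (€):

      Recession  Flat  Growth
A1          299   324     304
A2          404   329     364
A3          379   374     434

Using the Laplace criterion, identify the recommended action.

Row averages: A1=309, A2=1097/3, A3=1187/3
Highest average = 1187/3 → A3.

A3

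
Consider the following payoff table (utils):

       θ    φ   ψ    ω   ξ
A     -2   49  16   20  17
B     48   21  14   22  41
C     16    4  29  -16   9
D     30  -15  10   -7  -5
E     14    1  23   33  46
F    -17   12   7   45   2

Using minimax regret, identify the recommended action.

B

Column bests: θ=48, φ=49, ψ=29, ω=45, ξ=46.
A regrets: 50, 0, 13, 25, 29 → max 50
B regrets: 0, 28, 15, 23, 5 → max 28
C regrets: 32, 45, 0, 61, 37 → max 61
D regrets: 18, 64, 19, 52, 51 → max 64
E regrets: 34, 48, 6, 12, 0 → max 48
F regrets: 65, 37, 22, 0, 44 → max 65
Smallest max regret = 28 → B.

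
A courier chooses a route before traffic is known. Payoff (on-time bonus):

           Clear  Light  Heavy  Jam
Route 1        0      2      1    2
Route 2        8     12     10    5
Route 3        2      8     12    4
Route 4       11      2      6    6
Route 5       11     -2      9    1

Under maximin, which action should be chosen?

Route 2

Row minima: Route 1=0, Route 2=5, Route 3=2, Route 4=2, Route 5=-2
Best worst-case = 5 → Route 2.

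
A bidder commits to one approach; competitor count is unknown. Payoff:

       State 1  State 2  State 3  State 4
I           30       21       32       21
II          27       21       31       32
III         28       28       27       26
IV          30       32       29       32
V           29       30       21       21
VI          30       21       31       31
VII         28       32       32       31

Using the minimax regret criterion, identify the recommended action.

VII

Column bests: State 1=30, State 2=32, State 3=32, State 4=32.
I regrets: 0, 11, 0, 11 → max 11
II regrets: 3, 11, 1, 0 → max 11
III regrets: 2, 4, 5, 6 → max 6
IV regrets: 0, 0, 3, 0 → max 3
V regrets: 1, 2, 11, 11 → max 11
VI regrets: 0, 11, 1, 1 → max 11
VII regrets: 2, 0, 0, 1 → max 2
Smallest max regret = 2 → VII.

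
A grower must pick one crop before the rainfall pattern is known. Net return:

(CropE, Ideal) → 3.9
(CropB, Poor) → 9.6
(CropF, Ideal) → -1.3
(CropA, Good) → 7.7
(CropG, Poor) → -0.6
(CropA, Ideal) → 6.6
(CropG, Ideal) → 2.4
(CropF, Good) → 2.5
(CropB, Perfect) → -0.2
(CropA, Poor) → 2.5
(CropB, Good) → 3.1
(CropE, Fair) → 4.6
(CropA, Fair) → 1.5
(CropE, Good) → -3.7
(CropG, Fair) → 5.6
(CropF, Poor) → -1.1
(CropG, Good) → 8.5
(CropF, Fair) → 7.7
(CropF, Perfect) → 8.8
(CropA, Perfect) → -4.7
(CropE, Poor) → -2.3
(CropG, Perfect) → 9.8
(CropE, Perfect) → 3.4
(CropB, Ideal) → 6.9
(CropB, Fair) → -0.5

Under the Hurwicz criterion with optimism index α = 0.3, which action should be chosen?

CropB

CropG: 0.3·9.8 + 0.7·(-0.6) = 2.52
CropA: 0.3·7.7 + 0.7·(-4.7) = -0.98
CropE: 0.3·4.6 + 0.7·(-3.7) = -1.21
CropB: 0.3·9.6 + 0.7·(-0.5) = 2.53
CropF: 0.3·8.8 + 0.7·(-1.3) = 1.73
Highest Hurwicz score = 2.53 → CropB.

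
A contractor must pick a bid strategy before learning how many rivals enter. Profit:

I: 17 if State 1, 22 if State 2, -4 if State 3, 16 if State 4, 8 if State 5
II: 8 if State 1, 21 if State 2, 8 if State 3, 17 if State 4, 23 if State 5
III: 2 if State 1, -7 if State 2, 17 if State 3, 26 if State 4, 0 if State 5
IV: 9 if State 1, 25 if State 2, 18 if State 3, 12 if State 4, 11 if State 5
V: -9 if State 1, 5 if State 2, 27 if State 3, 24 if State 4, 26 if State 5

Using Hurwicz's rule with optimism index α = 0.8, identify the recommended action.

I: 0.8·22 + 0.2·(-4) = 16.8
II: 0.8·23 + 0.2·8 = 20
III: 0.8·26 + 0.2·(-7) = 19.4
IV: 0.8·25 + 0.2·9 = 21.8
V: 0.8·27 + 0.2·(-9) = 19.8
Highest Hurwicz score = 21.8 → IV.

IV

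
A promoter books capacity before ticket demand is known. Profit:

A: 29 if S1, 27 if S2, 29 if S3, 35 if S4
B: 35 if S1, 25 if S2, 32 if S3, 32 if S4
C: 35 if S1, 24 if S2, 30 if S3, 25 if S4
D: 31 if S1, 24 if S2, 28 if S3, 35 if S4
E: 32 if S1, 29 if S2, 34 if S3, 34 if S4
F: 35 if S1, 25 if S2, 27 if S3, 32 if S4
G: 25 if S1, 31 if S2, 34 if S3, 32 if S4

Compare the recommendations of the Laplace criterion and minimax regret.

laplace → E; minimax regret → E (agree)

Row averages: A=30, B=31, C=28.5, D=29.5, E=32.25, F=29.75, G=30.5
Highest average = 32.25 → E.
Column bests: S1=35, S2=31, S3=34, S4=35.
A regrets: 6, 4, 5, 0 → max 6
B regrets: 0, 6, 2, 3 → max 6
C regrets: 0, 7, 4, 10 → max 10
D regrets: 4, 7, 6, 0 → max 7
E regrets: 3, 2, 0, 1 → max 3
F regrets: 0, 6, 7, 3 → max 7
G regrets: 10, 0, 0, 3 → max 10
Smallest max regret = 3 → E.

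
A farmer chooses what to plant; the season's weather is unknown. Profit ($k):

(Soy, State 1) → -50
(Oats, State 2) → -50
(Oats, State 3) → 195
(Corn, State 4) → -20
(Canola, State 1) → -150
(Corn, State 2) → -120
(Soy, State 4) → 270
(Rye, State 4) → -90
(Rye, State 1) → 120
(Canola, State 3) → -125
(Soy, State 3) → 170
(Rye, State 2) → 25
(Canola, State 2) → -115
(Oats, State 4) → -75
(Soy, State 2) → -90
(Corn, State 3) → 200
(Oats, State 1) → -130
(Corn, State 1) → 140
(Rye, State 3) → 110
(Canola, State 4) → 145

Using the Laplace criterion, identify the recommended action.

Soy

Row averages: Canola=-61.25, Rye=41.25, Oats=-15, Soy=75, Corn=50
Highest average = 75 → Soy.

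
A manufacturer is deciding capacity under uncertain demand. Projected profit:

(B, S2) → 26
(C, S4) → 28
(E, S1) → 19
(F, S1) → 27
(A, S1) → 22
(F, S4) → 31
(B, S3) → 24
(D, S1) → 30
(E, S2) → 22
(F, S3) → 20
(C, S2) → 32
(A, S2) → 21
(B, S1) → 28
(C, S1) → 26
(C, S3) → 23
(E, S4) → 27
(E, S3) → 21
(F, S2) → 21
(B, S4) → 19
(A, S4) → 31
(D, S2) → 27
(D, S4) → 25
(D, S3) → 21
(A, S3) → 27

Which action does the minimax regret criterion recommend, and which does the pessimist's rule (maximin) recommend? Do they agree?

Column bests: S1=30, S2=32, S3=27, S4=31.
A regrets: 8, 11, 0, 0 → max 11
B regrets: 2, 6, 3, 12 → max 12
C regrets: 4, 0, 4, 3 → max 4
D regrets: 0, 5, 6, 6 → max 6
E regrets: 11, 10, 6, 4 → max 11
F regrets: 3, 11, 7, 0 → max 11
Smallest max regret = 4 → C.
Row minima: A=21, B=19, C=23, D=21, E=19, F=20
Best worst-case = 23 → C.

minimax regret → C; maximin → C (agree)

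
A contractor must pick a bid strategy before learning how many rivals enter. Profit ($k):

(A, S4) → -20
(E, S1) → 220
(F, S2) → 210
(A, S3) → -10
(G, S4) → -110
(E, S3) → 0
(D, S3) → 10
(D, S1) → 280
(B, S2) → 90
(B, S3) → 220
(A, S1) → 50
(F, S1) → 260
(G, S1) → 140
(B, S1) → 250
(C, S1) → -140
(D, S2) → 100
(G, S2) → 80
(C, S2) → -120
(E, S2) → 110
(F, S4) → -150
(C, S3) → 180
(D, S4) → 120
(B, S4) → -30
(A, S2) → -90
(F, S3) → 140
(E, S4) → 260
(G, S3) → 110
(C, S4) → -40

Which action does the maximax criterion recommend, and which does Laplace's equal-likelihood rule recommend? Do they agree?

maximax → D; laplace → E (disagree)

Row maxima: A=50, B=250, C=180, D=280, E=260, F=260, G=140
Best best-case = 280 → D.
Row averages: A=-17.5, B=132.5, C=-30, D=127.5, E=147.5, F=115, G=55
Highest average = 147.5 → E.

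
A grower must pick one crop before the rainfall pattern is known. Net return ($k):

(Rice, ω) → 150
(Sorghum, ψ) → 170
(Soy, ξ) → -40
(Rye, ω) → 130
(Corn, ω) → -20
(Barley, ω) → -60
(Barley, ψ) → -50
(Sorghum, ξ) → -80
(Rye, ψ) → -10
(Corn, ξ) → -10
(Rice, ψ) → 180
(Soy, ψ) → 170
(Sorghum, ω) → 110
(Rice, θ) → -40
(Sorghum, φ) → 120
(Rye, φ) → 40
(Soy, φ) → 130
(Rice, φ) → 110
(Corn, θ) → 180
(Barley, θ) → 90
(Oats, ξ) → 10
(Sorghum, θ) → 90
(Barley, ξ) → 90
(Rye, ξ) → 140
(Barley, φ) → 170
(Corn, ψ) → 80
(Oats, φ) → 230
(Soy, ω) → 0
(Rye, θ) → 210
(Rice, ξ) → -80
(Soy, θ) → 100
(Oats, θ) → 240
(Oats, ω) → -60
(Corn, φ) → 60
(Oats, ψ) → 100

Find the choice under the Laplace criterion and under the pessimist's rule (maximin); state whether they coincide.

laplace → Oats; maximin → Rye (disagree)

Row averages: Corn=58, Soy=72, Rice=64, Rye=102, Oats=104, Barley=48, Sorghum=82
Highest average = 104 → Oats.
Row minima: Corn=-20, Soy=-40, Rice=-80, Rye=-10, Oats=-60, Barley=-60, Sorghum=-80
Best worst-case = -10 → Rye.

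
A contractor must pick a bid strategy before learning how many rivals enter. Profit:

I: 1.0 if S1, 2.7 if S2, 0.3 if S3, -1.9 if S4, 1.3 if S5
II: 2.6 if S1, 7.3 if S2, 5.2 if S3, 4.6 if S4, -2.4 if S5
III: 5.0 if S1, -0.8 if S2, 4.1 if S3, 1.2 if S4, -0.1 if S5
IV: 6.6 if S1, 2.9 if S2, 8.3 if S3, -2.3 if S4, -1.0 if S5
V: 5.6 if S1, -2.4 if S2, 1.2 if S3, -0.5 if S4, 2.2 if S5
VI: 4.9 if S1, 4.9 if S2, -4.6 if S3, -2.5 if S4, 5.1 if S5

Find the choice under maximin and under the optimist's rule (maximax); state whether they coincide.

maximin → III; maximax → IV (disagree)

Row minima: I=-1.9, II=-2.4, III=-0.8, IV=-2.3, V=-2.4, VI=-4.6
Best worst-case = -0.8 → III.
Row maxima: I=2.7, II=7.3, III=5.0, IV=8.3, V=5.6, VI=5.1
Best best-case = 8.3 → IV.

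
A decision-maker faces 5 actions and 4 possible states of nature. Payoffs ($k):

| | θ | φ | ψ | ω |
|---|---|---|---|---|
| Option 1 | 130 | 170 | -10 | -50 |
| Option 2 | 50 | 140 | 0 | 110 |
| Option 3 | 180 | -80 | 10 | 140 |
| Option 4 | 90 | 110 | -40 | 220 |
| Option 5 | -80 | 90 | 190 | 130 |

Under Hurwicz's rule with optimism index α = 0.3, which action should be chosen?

Option 2

Option 1: 0.3·170 + 0.7·(-50) = 16
Option 2: 0.3·140 + 0.7·0 = 42
Option 3: 0.3·180 + 0.7·(-80) = -2
Option 4: 0.3·220 + 0.7·(-40) = 38
Option 5: 0.3·190 + 0.7·(-80) = 1
Highest Hurwicz score = 42 → Option 2.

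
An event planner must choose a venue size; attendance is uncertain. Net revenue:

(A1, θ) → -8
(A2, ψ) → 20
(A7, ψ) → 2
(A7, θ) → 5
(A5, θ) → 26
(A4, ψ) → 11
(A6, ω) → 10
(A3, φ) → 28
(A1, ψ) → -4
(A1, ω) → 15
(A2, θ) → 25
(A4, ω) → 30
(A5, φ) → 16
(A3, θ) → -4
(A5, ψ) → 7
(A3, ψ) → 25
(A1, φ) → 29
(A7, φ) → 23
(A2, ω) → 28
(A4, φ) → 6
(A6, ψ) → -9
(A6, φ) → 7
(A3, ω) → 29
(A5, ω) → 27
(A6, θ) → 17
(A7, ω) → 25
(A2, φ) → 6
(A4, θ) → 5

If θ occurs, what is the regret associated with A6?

Best payoff under θ is 26.
Regret = 26 − 17 = 9.

9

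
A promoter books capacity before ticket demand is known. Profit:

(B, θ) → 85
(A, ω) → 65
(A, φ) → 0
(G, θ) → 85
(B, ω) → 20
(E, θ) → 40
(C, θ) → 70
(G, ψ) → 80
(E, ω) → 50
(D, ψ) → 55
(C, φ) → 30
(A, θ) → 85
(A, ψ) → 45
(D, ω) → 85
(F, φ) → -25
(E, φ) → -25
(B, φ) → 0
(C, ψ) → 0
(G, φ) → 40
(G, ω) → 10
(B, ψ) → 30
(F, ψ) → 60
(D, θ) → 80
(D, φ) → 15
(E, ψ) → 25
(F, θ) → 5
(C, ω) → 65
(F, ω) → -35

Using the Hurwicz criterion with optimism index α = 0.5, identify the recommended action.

A: 0.5·85 + 0.5·0 = 42.5
B: 0.5·85 + 0.5·0 = 42.5
C: 0.5·70 + 0.5·0 = 35
D: 0.5·85 + 0.5·15 = 50
E: 0.5·50 + 0.5·(-25) = 12.5
F: 0.5·60 + 0.5·(-35) = 12.5
G: 0.5·85 + 0.5·10 = 47.5
Highest Hurwicz score = 50 → D.

D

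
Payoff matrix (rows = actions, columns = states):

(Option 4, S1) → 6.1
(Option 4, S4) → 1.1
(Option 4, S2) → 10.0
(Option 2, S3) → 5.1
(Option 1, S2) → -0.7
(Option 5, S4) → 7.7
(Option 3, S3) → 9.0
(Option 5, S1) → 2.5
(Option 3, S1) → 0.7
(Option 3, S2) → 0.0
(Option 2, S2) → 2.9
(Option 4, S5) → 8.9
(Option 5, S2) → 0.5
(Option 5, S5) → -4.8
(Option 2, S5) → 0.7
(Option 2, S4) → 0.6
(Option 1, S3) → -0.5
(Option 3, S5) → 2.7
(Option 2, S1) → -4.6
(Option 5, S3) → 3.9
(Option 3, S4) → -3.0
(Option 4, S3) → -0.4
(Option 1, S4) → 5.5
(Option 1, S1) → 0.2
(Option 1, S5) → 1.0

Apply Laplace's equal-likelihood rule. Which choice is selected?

Row averages: Option 1=1.1, Option 2=0.94, Option 3=1.88, Option 4=5.14, Option 5=1.96
Highest average = 5.14 → Option 4.

Option 4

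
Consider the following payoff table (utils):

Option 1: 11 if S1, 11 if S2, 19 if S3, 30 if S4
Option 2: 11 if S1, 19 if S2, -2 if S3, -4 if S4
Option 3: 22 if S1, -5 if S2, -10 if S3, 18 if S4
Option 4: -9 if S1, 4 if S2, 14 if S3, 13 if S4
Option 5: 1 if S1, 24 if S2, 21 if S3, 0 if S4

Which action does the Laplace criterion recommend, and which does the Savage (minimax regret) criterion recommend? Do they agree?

Row averages: Option 1=17.75, Option 2=6, Option 3=6.25, Option 4=5.5, Option 5=11.5
Highest average = 17.75 → Option 1.
Column bests: S1=22, S2=24, S3=21, S4=30.
Option 1 regrets: 11, 13, 2, 0 → max 13
Option 2 regrets: 11, 5, 23, 34 → max 34
Option 3 regrets: 0, 29, 31, 12 → max 31
Option 4 regrets: 31, 20, 7, 17 → max 31
Option 5 regrets: 21, 0, 0, 30 → max 30
Smallest max regret = 13 → Option 1.

laplace → Option 1; minimax regret → Option 1 (agree)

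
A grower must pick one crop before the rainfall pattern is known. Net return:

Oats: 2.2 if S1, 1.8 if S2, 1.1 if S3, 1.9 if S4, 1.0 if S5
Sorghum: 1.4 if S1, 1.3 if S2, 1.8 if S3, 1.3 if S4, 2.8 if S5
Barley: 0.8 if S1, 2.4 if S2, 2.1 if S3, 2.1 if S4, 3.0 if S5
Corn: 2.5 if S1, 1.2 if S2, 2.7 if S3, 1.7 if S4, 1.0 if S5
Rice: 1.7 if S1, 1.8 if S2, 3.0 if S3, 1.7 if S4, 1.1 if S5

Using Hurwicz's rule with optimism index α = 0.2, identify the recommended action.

Oats: 0.2·2.2 + 0.8·1.0 = 1.24
Sorghum: 0.2·2.8 + 0.8·1.3 = 1.6
Barley: 0.2·3.0 + 0.8·0.8 = 1.24
Corn: 0.2·2.7 + 0.8·1.0 = 1.34
Rice: 0.2·3.0 + 0.8·1.1 = 1.48
Highest Hurwicz score = 1.6 → Sorghum.

Sorghum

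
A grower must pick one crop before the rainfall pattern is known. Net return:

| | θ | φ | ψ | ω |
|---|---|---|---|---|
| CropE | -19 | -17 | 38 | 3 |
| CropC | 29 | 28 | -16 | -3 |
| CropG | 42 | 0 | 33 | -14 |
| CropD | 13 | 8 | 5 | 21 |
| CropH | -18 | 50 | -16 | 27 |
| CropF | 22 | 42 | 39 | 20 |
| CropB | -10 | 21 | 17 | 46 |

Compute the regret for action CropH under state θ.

60

Best payoff under θ is 42.
Regret = 42 − (-18) = 60.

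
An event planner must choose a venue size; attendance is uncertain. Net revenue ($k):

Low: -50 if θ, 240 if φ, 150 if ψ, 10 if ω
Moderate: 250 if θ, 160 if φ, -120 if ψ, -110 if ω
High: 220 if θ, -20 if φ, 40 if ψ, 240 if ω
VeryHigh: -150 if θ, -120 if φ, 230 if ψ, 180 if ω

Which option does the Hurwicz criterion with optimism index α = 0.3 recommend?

High

Low: 0.3·240 + 0.7·(-50) = 37
Moderate: 0.3·250 + 0.7·(-120) = -9
High: 0.3·240 + 0.7·(-20) = 58
VeryHigh: 0.3·230 + 0.7·(-150) = -36
Highest Hurwicz score = 58 → High.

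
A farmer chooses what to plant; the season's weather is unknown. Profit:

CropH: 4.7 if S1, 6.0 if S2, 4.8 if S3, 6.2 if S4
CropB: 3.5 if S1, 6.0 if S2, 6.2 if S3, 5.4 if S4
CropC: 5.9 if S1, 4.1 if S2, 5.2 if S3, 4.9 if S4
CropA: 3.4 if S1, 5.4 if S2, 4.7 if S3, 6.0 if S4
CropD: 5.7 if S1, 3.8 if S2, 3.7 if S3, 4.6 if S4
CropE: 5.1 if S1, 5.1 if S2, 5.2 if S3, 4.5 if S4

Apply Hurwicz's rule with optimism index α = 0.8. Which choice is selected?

CropH

CropH: 0.8·6.2 + 0.2·4.7 = 5.9
CropB: 0.8·6.2 + 0.2·3.5 = 5.66
CropC: 0.8·5.9 + 0.2·4.1 = 5.54
CropA: 0.8·6.0 + 0.2·3.4 = 5.48
CropD: 0.8·5.7 + 0.2·3.7 = 5.3
CropE: 0.8·5.2 + 0.2·4.5 = 5.06
Highest Hurwicz score = 5.9 → CropH.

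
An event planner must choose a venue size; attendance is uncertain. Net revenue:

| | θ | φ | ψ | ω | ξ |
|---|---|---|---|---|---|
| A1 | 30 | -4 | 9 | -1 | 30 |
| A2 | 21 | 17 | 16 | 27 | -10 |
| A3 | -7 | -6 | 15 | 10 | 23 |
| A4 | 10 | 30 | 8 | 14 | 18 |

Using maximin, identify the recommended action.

A4

Row minima: A1=-4, A2=-10, A3=-7, A4=8
Best worst-case = 8 → A4.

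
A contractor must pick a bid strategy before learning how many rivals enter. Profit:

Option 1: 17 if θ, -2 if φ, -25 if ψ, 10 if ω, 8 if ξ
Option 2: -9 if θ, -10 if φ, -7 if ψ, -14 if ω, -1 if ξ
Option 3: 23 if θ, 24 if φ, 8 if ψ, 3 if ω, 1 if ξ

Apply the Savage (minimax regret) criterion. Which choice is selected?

Column bests: θ=23, φ=24, ψ=8, ω=10, ξ=8.
Option 1 regrets: 6, 26, 33, 0, 0 → max 33
Option 2 regrets: 32, 34, 15, 24, 9 → max 34
Option 3 regrets: 0, 0, 0, 7, 7 → max 7
Smallest max regret = 7 → Option 3.

Option 3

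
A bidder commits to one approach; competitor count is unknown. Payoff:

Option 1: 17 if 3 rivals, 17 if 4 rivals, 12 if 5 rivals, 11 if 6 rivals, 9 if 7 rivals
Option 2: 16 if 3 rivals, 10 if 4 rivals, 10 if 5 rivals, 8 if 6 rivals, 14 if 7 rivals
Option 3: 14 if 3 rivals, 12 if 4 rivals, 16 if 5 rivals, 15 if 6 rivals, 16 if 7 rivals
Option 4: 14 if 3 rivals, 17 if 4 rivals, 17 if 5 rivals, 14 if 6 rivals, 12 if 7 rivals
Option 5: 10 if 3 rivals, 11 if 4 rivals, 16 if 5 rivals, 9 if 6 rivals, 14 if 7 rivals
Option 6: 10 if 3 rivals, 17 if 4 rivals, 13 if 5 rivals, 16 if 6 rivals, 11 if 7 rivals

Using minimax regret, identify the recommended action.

Option 4

Column bests: 3 rivals=17, 4 rivals=17, 5 rivals=17, 6 rivals=16, 7 rivals=16.
Option 1 regrets: 0, 0, 5, 5, 7 → max 7
Option 2 regrets: 1, 7, 7, 8, 2 → max 8
Option 3 regrets: 3, 5, 1, 1, 0 → max 5
Option 4 regrets: 3, 0, 0, 2, 4 → max 4
Option 5 regrets: 7, 6, 1, 7, 2 → max 7
Option 6 regrets: 7, 0, 4, 0, 5 → max 7
Smallest max regret = 4 → Option 4.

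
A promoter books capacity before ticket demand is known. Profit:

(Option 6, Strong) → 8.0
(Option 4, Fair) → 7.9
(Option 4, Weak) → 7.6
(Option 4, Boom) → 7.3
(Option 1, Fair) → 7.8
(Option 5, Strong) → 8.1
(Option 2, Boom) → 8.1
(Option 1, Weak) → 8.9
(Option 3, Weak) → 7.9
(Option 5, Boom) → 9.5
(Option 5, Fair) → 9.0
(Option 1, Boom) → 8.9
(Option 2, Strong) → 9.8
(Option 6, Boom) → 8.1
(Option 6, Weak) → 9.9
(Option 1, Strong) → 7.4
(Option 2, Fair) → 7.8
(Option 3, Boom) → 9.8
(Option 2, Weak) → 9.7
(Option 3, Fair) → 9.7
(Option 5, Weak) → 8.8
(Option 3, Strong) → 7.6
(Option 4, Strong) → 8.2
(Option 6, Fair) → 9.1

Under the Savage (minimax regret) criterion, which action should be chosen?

Column bests: Weak=9.9, Fair=9.7, Strong=9.8, Boom=9.8.
Option 1 regrets: 1.0, 1.9, 2.4, 0.9 → max 2.4
Option 2 regrets: 0.2, 1.9, 0.0, 1.7 → max 1.9
Option 3 regrets: 2.0, 0.0, 2.2, 0.0 → max 2.2
Option 4 regrets: 2.3, 1.8, 1.6, 2.5 → max 2.5
Option 5 regrets: 1.1, 0.7, 1.7, 0.3 → max 1.7
Option 6 regrets: 0.0, 0.6, 1.8, 1.7 → max 1.8
Smallest max regret = 1.7 → Option 5.

Option 5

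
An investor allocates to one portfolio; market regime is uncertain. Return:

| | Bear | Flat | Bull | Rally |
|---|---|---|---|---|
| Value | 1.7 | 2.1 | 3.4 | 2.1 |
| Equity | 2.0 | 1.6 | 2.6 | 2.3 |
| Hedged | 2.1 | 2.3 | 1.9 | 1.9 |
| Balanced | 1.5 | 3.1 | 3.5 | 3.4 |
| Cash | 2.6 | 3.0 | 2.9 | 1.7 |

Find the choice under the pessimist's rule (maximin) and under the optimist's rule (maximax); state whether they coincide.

Row minima: Value=1.7, Equity=1.6, Hedged=1.9, Balanced=1.5, Cash=1.7
Best worst-case = 1.9 → Hedged.
Row maxima: Value=3.4, Equity=2.6, Hedged=2.3, Balanced=3.5, Cash=3.0
Best best-case = 3.5 → Balanced.

maximin → Hedged; maximax → Balanced (disagree)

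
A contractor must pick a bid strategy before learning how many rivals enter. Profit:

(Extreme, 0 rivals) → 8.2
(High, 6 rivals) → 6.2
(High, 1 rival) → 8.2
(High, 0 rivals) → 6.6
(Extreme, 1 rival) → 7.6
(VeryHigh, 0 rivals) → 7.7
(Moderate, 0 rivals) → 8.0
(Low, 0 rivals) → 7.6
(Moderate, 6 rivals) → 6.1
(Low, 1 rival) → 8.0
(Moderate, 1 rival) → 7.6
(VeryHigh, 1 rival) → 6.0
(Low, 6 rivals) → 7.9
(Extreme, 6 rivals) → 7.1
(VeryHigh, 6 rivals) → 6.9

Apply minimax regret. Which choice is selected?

Column bests: 0 rivals=8.2, 1 rival=8.2, 6 rivals=7.9.
Low regrets: 0.6, 0.2, 0.0 → max 0.6
Moderate regrets: 0.2, 0.6, 1.8 → max 1.8
High regrets: 1.6, 0.0, 1.7 → max 1.7
VeryHigh regrets: 0.5, 2.2, 1.0 → max 2.2
Extreme regrets: 0.0, 0.6, 0.8 → max 0.8
Smallest max regret = 0.6 → Low.

Low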